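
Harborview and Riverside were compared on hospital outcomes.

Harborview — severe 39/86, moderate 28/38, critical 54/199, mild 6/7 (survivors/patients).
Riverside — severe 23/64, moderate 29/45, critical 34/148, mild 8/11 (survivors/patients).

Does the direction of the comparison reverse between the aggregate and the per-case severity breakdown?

No

Severe: Harborview 39/86 = 45.3%, Riverside 23/64 = 35.9% → Harborview
Moderate: Harborview 28/38 = 73.7%, Riverside 29/45 = 64.4% → Harborview
Critical: Harborview 54/199 = 27.1%, Riverside 34/148 = 23.0% → Harborview
Mild: Harborview 6/7 = 85.7%, Riverside 8/11 = 72.7% → Harborview
Overall: Harborview 127/330 = 38.5%, Riverside 94/268 = 35.1% → Harborview
Harborview wins overall and in every case group — no reversal.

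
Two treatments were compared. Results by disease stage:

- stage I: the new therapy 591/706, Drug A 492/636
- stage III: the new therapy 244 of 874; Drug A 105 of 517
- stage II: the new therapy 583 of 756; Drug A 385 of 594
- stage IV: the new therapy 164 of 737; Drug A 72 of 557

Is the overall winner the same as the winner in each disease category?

Stage I: the new therapy 591/706 = 83.7%, Drug A 492/636 = 77.4% → the new therapy
Stage III: the new therapy 244/874 = 27.9%, Drug A 105/517 = 20.3% → the new therapy
Stage II: the new therapy 583/756 = 77.1%, Drug A 385/594 = 64.8% → the new therapy
Stage IV: the new therapy 164/737 = 22.3%, Drug A 72/557 = 12.9% → the new therapy
Overall: the new therapy 1582/3073 = 51.5%, Drug A 1054/2304 = 45.7% → the new therapy
The new therapy wins overall and in every disease group — no reversal.

Yes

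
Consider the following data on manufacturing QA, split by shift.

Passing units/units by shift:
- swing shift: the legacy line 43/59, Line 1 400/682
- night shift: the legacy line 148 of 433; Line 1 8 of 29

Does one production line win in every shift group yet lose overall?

Swing shift: the legacy line 43/59 = 72.9%, Line 1 400/682 = 58.7% → the legacy line
Night shift: the legacy line 148/433 = 34.2%, Line 1 8/29 = 27.6% → the legacy line
Overall: the legacy line 191/492 = 38.8%, Line 1 408/711 = 57.4% → Line 1
The legacy line wins each shift group but Line 1 wins overall — the comparison reverses. The legacy line's units skew toward night shift, which has a lower base rate.

Yes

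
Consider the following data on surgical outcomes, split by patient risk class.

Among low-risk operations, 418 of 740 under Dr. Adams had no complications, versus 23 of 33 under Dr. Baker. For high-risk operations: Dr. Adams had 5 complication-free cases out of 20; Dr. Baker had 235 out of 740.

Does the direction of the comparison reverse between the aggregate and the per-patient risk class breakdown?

Low-risk: Dr. Adams 418/740 = 56.5%, Dr. Baker 23/33 = 69.7% → Dr. Baker
High-risk: Dr. Adams 5/20 = 25.0%, Dr. Baker 235/740 = 31.8% → Dr. Baker
Overall: Dr. Adams 423/760 = 55.7%, Dr. Baker 258/773 = 33.4% → Dr. Adams
Dr. Baker wins each patient risk group but Dr. Adams wins overall — the comparison reverses. Dr. Baker's operations skew toward high-risk, which has a lower base rate.

Yes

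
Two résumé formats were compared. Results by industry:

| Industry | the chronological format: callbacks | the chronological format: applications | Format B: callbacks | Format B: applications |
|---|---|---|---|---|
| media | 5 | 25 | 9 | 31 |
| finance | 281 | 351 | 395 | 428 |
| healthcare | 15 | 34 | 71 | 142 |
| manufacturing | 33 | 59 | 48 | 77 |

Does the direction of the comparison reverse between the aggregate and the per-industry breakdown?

No

Media: the chronological format 5/25 = 20.0%, Format B 9/31 = 29.0% → Format B
Finance: the chronological format 281/351 = 80.1%, Format B 395/428 = 92.3% → Format B
Healthcare: the chronological format 15/34 = 44.1%, Format B 71/142 = 50.0% → Format B
Manufacturing: the chronological format 33/59 = 55.9%, Format B 48/77 = 62.3% → Format B
Overall: the chronological format 334/469 = 71.2%, Format B 523/678 = 77.1% → Format B
Format B wins overall and in every industry group — no reversal.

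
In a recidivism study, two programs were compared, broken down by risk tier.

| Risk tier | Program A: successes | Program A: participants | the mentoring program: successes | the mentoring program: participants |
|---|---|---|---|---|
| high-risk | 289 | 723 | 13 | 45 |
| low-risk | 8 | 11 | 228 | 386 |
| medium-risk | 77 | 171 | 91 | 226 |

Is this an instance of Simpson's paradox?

Yes

High-risk: Program A 289/723 = 40.0%, the mentoring program 13/45 = 28.9% → Program A
Low-risk: Program A 8/11 = 72.7%, the mentoring program 228/386 = 59.1% → Program A
Medium-risk: Program A 77/171 = 45.0%, the mentoring program 91/226 = 40.3% → Program A
Overall: Program A 374/905 = 41.3%, the mentoring program 332/657 = 50.5% → the mentoring program
Program A wins each risk group but the mentoring program wins overall — the comparison reverses. Program A's participants skew toward high-risk, which has a lower base rate.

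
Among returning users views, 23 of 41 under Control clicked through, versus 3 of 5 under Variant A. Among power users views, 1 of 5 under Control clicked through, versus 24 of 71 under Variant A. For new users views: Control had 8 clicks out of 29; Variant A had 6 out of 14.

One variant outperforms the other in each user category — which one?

Returning users: Control 23/41 = 56.1%, Variant A 3/5 = 60.0% → Variant A
Power users: Control 1/5 = 20.0%, Variant A 24/71 = 33.8% → Variant A
New users: Control 8/29 = 27.6%, Variant A 6/14 = 42.9% → Variant A
Variant A has the higher rate in all 3 groups.

Variant A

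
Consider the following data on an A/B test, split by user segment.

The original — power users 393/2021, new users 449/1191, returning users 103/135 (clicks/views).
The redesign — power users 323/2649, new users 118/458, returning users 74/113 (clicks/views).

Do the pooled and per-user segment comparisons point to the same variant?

Yes

Power users: the original 393/2021 = 19.4%, the redesign 323/2649 = 12.2% → the original
New users: the original 449/1191 = 37.7%, the redesign 118/458 = 25.8% → the original
Returning users: the original 103/135 = 76.3%, the redesign 74/113 = 65.5% → the original
Overall: the original 945/3347 = 28.2%, the redesign 515/3220 = 16.0% → the original
The original wins overall and in every user group — no reversal.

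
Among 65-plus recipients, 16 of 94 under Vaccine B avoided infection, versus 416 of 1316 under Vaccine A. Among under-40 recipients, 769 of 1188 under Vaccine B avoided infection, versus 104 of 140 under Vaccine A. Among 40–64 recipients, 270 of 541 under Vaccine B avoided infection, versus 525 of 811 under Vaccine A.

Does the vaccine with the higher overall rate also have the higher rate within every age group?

65-plus: Vaccine B 16/94 = 17.0%, Vaccine A 416/1316 = 31.6% → Vaccine A
Under-40: Vaccine B 769/1188 = 64.7%, Vaccine A 104/140 = 74.3% → Vaccine A
40–64: Vaccine B 270/541 = 49.9%, Vaccine A 525/811 = 64.7% → Vaccine A
Overall: Vaccine B 1055/1823 = 57.9%, Vaccine A 1045/2267 = 46.1% → Vaccine B
Vaccine A wins each age group but Vaccine B wins overall — the comparison reverses. Vaccine A's recipients skew toward 65-plus, which has a lower base rate.

No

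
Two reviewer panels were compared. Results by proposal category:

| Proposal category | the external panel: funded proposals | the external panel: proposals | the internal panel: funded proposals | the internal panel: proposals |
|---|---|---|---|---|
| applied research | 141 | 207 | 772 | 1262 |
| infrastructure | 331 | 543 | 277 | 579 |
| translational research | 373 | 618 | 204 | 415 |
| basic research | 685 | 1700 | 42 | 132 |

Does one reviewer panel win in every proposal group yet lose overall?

Applied research: the external panel 141/207 = 68.1%, the internal panel 772/1262 = 61.2% → the external panel
Infrastructure: the external panel 331/543 = 61.0%, the internal panel 277/579 = 47.8% → the external panel
Translational research: the external panel 373/618 = 60.4%, the internal panel 204/415 = 49.2% → the external panel
Basic research: the external panel 685/1700 = 40.3%, the internal panel 42/132 = 31.8% → the external panel
Overall: the external panel 1530/3068 = 49.9%, the internal panel 1295/2388 = 54.2% → the internal panel
The external panel wins each proposal group but the internal panel wins overall — the comparison reverses. The external panel's proposals skew toward basic research, which has a lower base rate.

Yes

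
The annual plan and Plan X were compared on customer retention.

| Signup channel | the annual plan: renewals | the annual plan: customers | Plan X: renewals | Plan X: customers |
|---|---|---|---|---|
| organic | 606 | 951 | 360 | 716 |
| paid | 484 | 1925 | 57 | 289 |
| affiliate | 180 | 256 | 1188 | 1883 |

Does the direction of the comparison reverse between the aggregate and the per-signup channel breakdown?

Organic: the annual plan 606/951 = 63.7%, Plan X 360/716 = 50.3% → the annual plan
Paid: the annual plan 484/1925 = 25.1%, Plan X 57/289 = 19.7% → the annual plan
Affiliate: the annual plan 180/256 = 70.3%, Plan X 1188/1883 = 63.1% → the annual plan
Overall: the annual plan 1270/3132 = 40.5%, Plan X 1605/2888 = 55.6% → Plan X
The annual plan wins each signup group but Plan X wins overall — the comparison reverses. The annual plan's customers skew toward paid, which has a lower base rate.

Yes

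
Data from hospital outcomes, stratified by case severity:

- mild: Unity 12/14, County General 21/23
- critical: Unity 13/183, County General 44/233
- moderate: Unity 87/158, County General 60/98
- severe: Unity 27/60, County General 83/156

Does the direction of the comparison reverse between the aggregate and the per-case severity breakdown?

No

Mild: Unity 12/14 = 85.7%, County General 21/23 = 91.3% → County General
Critical: Unity 13/183 = 7.1%, County General 44/233 = 18.9% → County General
Moderate: Unity 87/158 = 55.1%, County General 60/98 = 61.2% → County General
Severe: Unity 27/60 = 45.0%, County General 83/156 = 53.2% → County General
Overall: Unity 139/415 = 33.5%, County General 208/510 = 40.8% → County General
County General wins overall and in every case group — no reversal.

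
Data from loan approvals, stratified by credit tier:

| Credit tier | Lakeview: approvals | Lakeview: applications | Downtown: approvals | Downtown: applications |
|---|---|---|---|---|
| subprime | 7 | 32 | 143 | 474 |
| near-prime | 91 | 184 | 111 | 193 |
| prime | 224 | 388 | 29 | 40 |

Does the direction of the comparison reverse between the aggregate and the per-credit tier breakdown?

Subprime: Lakeview 7/32 = 21.9%, Downtown 143/474 = 30.2% → Downtown
Near-prime: Lakeview 91/184 = 49.5%, Downtown 111/193 = 57.5% → Downtown
Prime: Lakeview 224/388 = 57.7%, Downtown 29/40 = 72.5% → Downtown
Overall: Lakeview 322/604 = 53.3%, Downtown 283/707 = 40.0% → Lakeview
Downtown wins each credit group but Lakeview wins overall — the comparison reverses. Downtown's applications skew toward subprime, which has a lower base rate.

Yes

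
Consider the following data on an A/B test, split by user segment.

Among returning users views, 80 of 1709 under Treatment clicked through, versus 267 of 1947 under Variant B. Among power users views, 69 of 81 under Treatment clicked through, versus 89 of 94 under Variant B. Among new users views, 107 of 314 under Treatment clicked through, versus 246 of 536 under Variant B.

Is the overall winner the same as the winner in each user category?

Yes

Returning users: Treatment 80/1709 = 4.7%, Variant B 267/1947 = 13.7% → Variant B
Power users: Treatment 69/81 = 85.2%, Variant B 89/94 = 94.7% → Variant B
New users: Treatment 107/314 = 34.1%, Variant B 246/536 = 45.9% → Variant B
Overall: Treatment 256/2104 = 12.2%, Variant B 602/2577 = 23.4% → Variant B
Variant B wins overall and in every user group — no reversal.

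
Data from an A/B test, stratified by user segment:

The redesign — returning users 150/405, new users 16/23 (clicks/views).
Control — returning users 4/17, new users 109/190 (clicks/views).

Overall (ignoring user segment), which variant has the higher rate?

Returning users: the redesign 150/405 = 37.0%, Control 4/17 = 23.5% → the redesign
New users: the redesign 16/23 = 69.6%, Control 109/190 = 57.4% → the redesign
Overall: the redesign 166/428 = 38.8%, Control 113/207 = 54.6% → Control
(The redesign wins every user group but Control wins overall — the redesign's views skew toward the low-rate returning users group.)

Control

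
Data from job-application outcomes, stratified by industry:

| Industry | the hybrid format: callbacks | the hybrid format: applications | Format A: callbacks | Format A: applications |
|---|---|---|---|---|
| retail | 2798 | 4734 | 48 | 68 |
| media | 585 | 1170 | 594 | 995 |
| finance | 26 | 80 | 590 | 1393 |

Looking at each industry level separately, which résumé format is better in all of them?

Format A

Retail: the hybrid format 2798/4734 = 59.1%, Format A 48/68 = 70.6% → Format A
Media: the hybrid format 585/1170 = 50.0%, Format A 594/995 = 59.7% → Format A
Finance: the hybrid format 26/80 = 32.5%, Format A 590/1393 = 42.4% → Format A
Format A has the higher rate in all 3 groups.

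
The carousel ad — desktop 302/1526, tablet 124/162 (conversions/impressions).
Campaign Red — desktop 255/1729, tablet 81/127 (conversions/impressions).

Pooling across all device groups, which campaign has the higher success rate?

the carousel ad

Desktop: the carousel ad 302/1526 = 19.8%, Campaign Red 255/1729 = 14.7% → the carousel ad
Tablet: the carousel ad 124/162 = 76.5%, Campaign Red 81/127 = 63.8% → the carousel ad
Overall: the carousel ad 426/1688 = 25.2%, Campaign Red 336/1856 = 18.1% → the carousel ad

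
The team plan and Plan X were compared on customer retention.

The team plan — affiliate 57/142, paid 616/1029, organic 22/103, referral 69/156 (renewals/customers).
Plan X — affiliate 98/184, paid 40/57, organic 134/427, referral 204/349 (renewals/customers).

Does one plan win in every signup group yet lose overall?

Affiliate: the team plan 57/142 = 40.1%, Plan X 98/184 = 53.3% → Plan X
Paid: the team plan 616/1029 = 59.9%, Plan X 40/57 = 70.2% → Plan X
Organic: the team plan 22/103 = 21.4%, Plan X 134/427 = 31.4% → Plan X
Referral: the team plan 69/156 = 44.2%, Plan X 204/349 = 58.5% → Plan X
Overall: the team plan 764/1430 = 53.4%, Plan X 476/1017 = 46.8% → the team plan
Plan X wins each signup group but the team plan wins overall — the comparison reverses. Plan X's customers skew toward organic, which has a lower base rate.

Yes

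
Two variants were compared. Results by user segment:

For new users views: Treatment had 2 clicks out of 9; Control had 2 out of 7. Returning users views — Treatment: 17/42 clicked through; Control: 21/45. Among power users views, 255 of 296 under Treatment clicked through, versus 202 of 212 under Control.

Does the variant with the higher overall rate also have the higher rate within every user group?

Yes

New users: Treatment 2/9 = 22.2%, Control 2/7 = 28.6% → Control
Returning users: Treatment 17/42 = 40.5%, Control 21/45 = 46.7% → Control
Power users: Treatment 255/296 = 86.1%, Control 202/212 = 95.3% → Control
Overall: Treatment 274/347 = 79.0%, Control 225/264 = 85.2% → Control
Control wins overall and in every user group — no reversal.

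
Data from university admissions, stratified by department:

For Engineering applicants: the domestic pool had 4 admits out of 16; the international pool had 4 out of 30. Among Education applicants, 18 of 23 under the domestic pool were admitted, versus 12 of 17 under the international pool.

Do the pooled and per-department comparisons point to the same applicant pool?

Engineering: the domestic pool 4/16 = 25.0%, the international pool 4/30 = 13.3% → the domestic pool
Education: the domestic pool 18/23 = 78.3%, the international pool 12/17 = 70.6% → the domestic pool
Overall: the domestic pool 22/39 = 56.4%, the international pool 16/47 = 34.0% → the domestic pool
The domestic pool wins overall and in every department group — no reversal.

Yes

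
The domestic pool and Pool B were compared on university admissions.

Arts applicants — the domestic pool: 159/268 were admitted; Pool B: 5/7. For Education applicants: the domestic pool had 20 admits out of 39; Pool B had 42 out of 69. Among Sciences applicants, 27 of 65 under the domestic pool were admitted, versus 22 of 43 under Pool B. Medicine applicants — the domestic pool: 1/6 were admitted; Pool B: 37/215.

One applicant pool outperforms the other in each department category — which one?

Arts: the domestic pool 159/268 = 59.3%, Pool B 5/7 = 71.4% → Pool B
Education: the domestic pool 20/39 = 51.3%, Pool B 42/69 = 60.9% → Pool B
Sciences: the domestic pool 27/65 = 41.5%, Pool B 22/43 = 51.2% → Pool B
Medicine: the domestic pool 1/6 = 16.7%, Pool B 37/215 = 17.2% → Pool B
Pool B has the higher rate in all 4 groups.

Pool B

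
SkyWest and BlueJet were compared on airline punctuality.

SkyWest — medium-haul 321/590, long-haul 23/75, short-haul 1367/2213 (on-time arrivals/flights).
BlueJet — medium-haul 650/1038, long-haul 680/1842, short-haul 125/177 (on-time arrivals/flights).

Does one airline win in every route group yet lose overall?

Yes

Medium-haul: SkyWest 321/590 = 54.4%, BlueJet 650/1038 = 62.6% → BlueJet
Long-haul: SkyWest 23/75 = 30.7%, BlueJet 680/1842 = 36.9% → BlueJet
Short-haul: SkyWest 1367/2213 = 61.8%, BlueJet 125/177 = 70.6% → BlueJet
Overall: SkyWest 1711/2878 = 59.5%, BlueJet 1455/3057 = 47.6% → SkyWest
BlueJet wins each route group but SkyWest wins overall — the comparison reverses. BlueJet's flights skew toward long-haul, which has a lower base rate.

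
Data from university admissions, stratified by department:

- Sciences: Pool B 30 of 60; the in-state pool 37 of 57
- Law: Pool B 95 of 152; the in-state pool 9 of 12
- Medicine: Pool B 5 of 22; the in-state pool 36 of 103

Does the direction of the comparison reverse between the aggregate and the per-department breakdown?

Yes

Sciences: Pool B 30/60 = 50.0%, the in-state pool 37/57 = 64.9% → the in-state pool
Law: Pool B 95/152 = 62.5%, the in-state pool 9/12 = 75.0% → the in-state pool
Medicine: Pool B 5/22 = 22.7%, the in-state pool 36/103 = 35.0% → the in-state pool
Overall: Pool B 130/234 = 55.6%, the in-state pool 82/172 = 47.7% → Pool B
The in-state pool wins each department group but Pool B wins overall — the comparison reverses. The in-state pool's applicants skew toward Medicine, which has a lower base rate.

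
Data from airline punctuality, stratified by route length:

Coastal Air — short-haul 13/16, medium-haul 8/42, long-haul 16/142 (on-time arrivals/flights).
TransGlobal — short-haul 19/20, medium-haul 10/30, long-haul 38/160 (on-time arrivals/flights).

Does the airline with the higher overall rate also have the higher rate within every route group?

Yes

Short-haul: Coastal Air 13/16 = 81.2%, TransGlobal 19/20 = 95.0% → TransGlobal
Medium-haul: Coastal Air 8/42 = 19.0%, TransGlobal 10/30 = 33.3% → TransGlobal
Long-haul: Coastal Air 16/142 = 11.3%, TransGlobal 38/160 = 23.8% → TransGlobal
Overall: Coastal Air 37/200 = 18.5%, TransGlobal 67/210 = 31.9% → TransGlobal
TransGlobal wins overall and in every route group — no reversal.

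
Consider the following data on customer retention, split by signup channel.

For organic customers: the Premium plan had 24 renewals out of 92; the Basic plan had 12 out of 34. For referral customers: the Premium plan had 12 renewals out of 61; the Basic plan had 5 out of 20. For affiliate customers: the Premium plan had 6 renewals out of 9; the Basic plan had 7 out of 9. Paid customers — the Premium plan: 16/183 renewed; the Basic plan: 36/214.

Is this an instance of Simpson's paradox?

No

Organic: the Premium plan 24/92 = 26.1%, the Basic plan 12/34 = 35.3% → the Basic plan
Referral: the Premium plan 12/61 = 19.7%, the Basic plan 5/20 = 25.0% → the Basic plan
Affiliate: the Premium plan 6/9 = 66.7%, the Basic plan 7/9 = 77.8% → the Basic plan
Paid: the Premium plan 16/183 = 8.7%, the Basic plan 36/214 = 16.8% → the Basic plan
Overall: the Premium plan 58/345 = 16.8%, the Basic plan 60/277 = 21.7% → the Basic plan
The Basic plan wins overall and in every signup group — no reversal.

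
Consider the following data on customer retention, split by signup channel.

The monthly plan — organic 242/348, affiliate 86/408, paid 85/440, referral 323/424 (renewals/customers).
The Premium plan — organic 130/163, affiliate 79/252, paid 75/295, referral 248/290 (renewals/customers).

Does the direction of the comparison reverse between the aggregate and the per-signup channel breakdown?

Organic: the monthly plan 242/348 = 69.5%, the Premium plan 130/163 = 79.8% → the Premium plan
Affiliate: the monthly plan 86/408 = 21.1%, the Premium plan 79/252 = 31.3% → the Premium plan
Paid: the monthly plan 85/440 = 19.3%, the Premium plan 75/295 = 25.4% → the Premium plan
Referral: the monthly plan 323/424 = 76.2%, the Premium plan 248/290 = 85.5% → the Premium plan
Overall: the monthly plan 736/1620 = 45.4%, the Premium plan 532/1000 = 53.2% → the Premium plan
The Premium plan wins overall and in every signup group — no reversal.

No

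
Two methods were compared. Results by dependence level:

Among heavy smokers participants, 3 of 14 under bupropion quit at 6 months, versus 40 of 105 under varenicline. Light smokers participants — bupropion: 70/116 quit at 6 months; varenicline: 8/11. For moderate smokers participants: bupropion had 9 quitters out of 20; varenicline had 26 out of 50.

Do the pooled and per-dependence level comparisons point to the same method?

Heavy smokers: bupropion 3/14 = 21.4%, varenicline 40/105 = 38.1% → varenicline
Light smokers: bupropion 70/116 = 60.3%, varenicline 8/11 = 72.7% → varenicline
Moderate smokers: bupropion 9/20 = 45.0%, varenicline 26/50 = 52.0% → varenicline
Overall: bupropion 82/150 = 54.7%, varenicline 74/166 = 44.6% → bupropion
Varenicline wins each dependence group but bupropion wins overall — the comparison reverses. Varenicline's participants skew toward heavy smokers, which has a lower base rate.

No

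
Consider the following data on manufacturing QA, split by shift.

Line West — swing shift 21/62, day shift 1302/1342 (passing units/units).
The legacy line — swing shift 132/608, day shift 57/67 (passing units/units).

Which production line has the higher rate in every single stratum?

Swing shift: Line West 21/62 = 33.9%, the legacy line 132/608 = 21.7% → Line West
Day shift: Line West 1302/1342 = 97.0%, the legacy line 57/67 = 85.1% → Line West
Line West has the higher rate in both groups.

Line West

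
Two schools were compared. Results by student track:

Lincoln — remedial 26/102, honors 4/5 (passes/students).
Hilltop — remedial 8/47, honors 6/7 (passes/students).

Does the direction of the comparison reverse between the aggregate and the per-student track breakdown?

Remedial: Lincoln 26/102 = 25.5%, Hilltop 8/47 = 17.0% → Lincoln
Honors: Lincoln 4/5 = 80.0%, Hilltop 6/7 = 85.7% → Hilltop
Overall: Lincoln 30/107 = 28.0%, Hilltop 14/54 = 25.9% → Lincoln
Neither sweeps: Lincoln wins 1 of 2 groups, Hilltop wins 1. Lincoln wins overall but not every group — no Simpson reversal.

No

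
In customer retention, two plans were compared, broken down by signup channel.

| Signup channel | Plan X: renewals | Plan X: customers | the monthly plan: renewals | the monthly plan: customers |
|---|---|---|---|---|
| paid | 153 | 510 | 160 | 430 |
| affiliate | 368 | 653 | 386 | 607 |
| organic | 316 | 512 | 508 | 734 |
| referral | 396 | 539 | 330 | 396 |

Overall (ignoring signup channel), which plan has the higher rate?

the monthly plan

Paid: Plan X 153/510 = 30.0%, the monthly plan 160/430 = 37.2% → the monthly plan
Affiliate: Plan X 368/653 = 56.4%, the monthly plan 386/607 = 63.6% → the monthly plan
Organic: Plan X 316/512 = 61.7%, the monthly plan 508/734 = 69.2% → the monthly plan
Referral: Plan X 396/539 = 73.5%, the monthly plan 330/396 = 83.3% → the monthly plan
Overall: Plan X 1233/2214 = 55.7%, the monthly plan 1384/2167 = 63.9% → the monthly plan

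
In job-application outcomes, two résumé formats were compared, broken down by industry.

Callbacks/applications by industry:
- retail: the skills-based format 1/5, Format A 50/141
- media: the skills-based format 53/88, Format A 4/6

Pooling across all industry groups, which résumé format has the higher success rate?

the skills-based format

Retail: the skills-based format 1/5 = 20.0%, Format A 50/141 = 35.5% → Format A
Media: the skills-based format 53/88 = 60.2%, Format A 4/6 = 66.7% → Format A
Overall: the skills-based format 54/93 = 58.1%, Format A 54/147 = 36.7% → the skills-based format
(Format A wins every industry group but the skills-based format wins overall — Format A's applications skew toward the low-rate retail group.)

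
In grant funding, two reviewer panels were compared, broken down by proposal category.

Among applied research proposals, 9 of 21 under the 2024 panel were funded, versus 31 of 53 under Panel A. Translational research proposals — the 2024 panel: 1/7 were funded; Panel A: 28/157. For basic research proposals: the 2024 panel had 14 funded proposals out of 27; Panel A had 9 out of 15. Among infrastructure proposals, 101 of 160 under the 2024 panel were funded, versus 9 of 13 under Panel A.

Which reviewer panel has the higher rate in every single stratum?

Applied research: the 2024 panel 9/21 = 42.9%, Panel A 31/53 = 58.5% → Panel A
Translational research: the 2024 panel 1/7 = 14.3%, Panel A 28/157 = 17.8% → Panel A
Basic research: the 2024 panel 14/27 = 51.9%, Panel A 9/15 = 60.0% → Panel A
Infrastructure: the 2024 panel 101/160 = 63.1%, Panel A 9/13 = 69.2% → Panel A
Panel A has the higher rate in all 4 groups.

Panel A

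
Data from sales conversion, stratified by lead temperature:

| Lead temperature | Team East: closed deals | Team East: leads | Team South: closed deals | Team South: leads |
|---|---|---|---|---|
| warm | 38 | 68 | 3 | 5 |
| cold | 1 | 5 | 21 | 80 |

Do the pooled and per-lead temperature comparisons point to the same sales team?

Warm: Team East 38/68 = 55.9%, Team South 3/5 = 60.0% → Team South
Cold: Team East 1/5 = 20.0%, Team South 21/80 = 26.2% → Team South
Overall: Team East 39/73 = 53.4%, Team South 24/85 = 28.2% → Team East
Team South wins each lead group but Team East wins overall — the comparison reverses. Team South's leads skew toward cold, which has a lower base rate.

No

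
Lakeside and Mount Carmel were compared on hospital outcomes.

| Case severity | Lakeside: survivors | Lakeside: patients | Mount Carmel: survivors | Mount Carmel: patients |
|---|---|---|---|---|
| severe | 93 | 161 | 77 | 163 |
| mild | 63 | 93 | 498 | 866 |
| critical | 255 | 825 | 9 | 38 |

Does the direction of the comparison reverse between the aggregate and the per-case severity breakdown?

Yes

Severe: Lakeside 93/161 = 57.8%, Mount Carmel 77/163 = 47.2% → Lakeside
Mild: Lakeside 63/93 = 67.7%, Mount Carmel 498/866 = 57.5% → Lakeside
Critical: Lakeside 255/825 = 30.9%, Mount Carmel 9/38 = 23.7% → Lakeside
Overall: Lakeside 411/1079 = 38.1%, Mount Carmel 584/1067 = 54.7% → Mount Carmel
Lakeside wins each case group but Mount Carmel wins overall — the comparison reverses. Lakeside's patients skew toward critical, which has a lower base rate.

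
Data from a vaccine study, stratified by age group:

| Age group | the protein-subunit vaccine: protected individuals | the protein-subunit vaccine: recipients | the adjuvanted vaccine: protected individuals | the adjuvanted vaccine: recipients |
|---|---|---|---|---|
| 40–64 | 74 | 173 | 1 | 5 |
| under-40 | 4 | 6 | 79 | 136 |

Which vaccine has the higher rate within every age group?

the protein-subunit vaccine

40–64: the protein-subunit vaccine 74/173 = 42.8%, the adjuvanted vaccine 1/5 = 20.0% → the protein-subunit vaccine
Under-40: the protein-subunit vaccine 4/6 = 66.7%, the adjuvanted vaccine 79/136 = 58.1% → the protein-subunit vaccine
The protein-subunit vaccine has the higher rate in both groups.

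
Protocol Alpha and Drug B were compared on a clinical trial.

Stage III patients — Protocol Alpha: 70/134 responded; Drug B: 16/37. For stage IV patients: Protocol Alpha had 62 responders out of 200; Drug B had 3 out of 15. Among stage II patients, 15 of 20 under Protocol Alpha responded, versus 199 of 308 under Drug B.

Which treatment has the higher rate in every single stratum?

Stage III: Protocol Alpha 70/134 = 52.2%, Drug B 16/37 = 43.2% → Protocol Alpha
Stage IV: Protocol Alpha 62/200 = 31.0%, Drug B 3/15 = 20.0% → Protocol Alpha
Stage II: Protocol Alpha 15/20 = 75.0%, Drug B 199/308 = 64.6% → Protocol Alpha
Protocol Alpha has the higher rate in all 3 groups.

Protocol Alpha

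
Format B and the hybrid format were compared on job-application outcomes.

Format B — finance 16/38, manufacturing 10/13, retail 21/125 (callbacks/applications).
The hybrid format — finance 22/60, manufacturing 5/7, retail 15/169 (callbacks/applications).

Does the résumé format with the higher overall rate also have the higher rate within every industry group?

Yes

Finance: Format B 16/38 = 42.1%, the hybrid format 22/60 = 36.7% → Format B
Manufacturing: Format B 10/13 = 76.9%, the hybrid format 5/7 = 71.4% → Format B
Retail: Format B 21/125 = 16.8%, the hybrid format 15/169 = 8.9% → Format B
Overall: Format B 47/176 = 26.7%, the hybrid format 42/236 = 17.8% → Format B
Format B wins overall and in every industry group — no reversal.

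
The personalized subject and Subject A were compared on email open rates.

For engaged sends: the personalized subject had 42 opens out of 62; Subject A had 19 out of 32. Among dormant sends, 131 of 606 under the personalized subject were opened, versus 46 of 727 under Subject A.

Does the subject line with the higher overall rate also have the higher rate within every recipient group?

Engaged: the personalized subject 42/62 = 67.7%, Subject A 19/32 = 59.4% → the personalized subject
Dormant: the personalized subject 131/606 = 21.6%, Subject A 46/727 = 6.3% → the personalized subject
Overall: the personalized subject 173/668 = 25.9%, Subject A 65/759 = 8.6% → the personalized subject
The personalized subject wins overall and in every recipient group — no reversal.

Yes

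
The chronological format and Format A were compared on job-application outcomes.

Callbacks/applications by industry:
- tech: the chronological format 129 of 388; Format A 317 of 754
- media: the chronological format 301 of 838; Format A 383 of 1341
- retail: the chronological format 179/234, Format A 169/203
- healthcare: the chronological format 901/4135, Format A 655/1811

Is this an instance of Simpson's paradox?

Tech: the chronological format 129/388 = 33.2%, Format A 317/754 = 42.0% → Format A
Media: the chronological format 301/838 = 35.9%, Format A 383/1341 = 28.6% → the chronological format
Retail: the chronological format 179/234 = 76.5%, Format A 169/203 = 83.3% → Format A
Healthcare: the chronological format 901/4135 = 21.8%, Format A 655/1811 = 36.2% → Format A
Overall: the chronological format 1510/5595 = 27.0%, Format A 1524/4109 = 37.1% → Format A
Neither sweeps: the chronological format wins 1 of 4 groups, Format A wins 3. Format A wins overall but not every group — no Simpson reversal.

No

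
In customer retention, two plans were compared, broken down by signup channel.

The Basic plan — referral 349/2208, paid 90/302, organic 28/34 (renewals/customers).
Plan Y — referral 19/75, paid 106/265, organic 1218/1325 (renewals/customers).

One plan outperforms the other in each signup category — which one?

Referral: the Basic plan 349/2208 = 15.8%, Plan Y 19/75 = 25.3% → Plan Y
Paid: the Basic plan 90/302 = 29.8%, Plan Y 106/265 = 40.0% → Plan Y
Organic: the Basic plan 28/34 = 82.4%, Plan Y 1218/1325 = 91.9% → Plan Y
Plan Y has the higher rate in all 3 groups.

Plan Y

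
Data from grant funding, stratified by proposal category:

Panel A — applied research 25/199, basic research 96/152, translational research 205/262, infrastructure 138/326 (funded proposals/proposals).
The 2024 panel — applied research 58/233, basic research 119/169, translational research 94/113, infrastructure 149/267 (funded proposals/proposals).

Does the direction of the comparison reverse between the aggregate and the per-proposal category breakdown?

No

Applied research: Panel A 25/199 = 12.6%, the 2024 panel 58/233 = 24.9% → the 2024 panel
Basic research: Panel A 96/152 = 63.2%, the 2024 panel 119/169 = 70.4% → the 2024 panel
Translational research: Panel A 205/262 = 78.2%, the 2024 panel 94/113 = 83.2% → the 2024 panel
Infrastructure: Panel A 138/326 = 42.3%, the 2024 panel 149/267 = 55.8% → the 2024 panel
Overall: Panel A 464/939 = 49.4%, the 2024 panel 420/782 = 53.7% → the 2024 panel
The 2024 panel wins overall and in every proposal group — no reversal.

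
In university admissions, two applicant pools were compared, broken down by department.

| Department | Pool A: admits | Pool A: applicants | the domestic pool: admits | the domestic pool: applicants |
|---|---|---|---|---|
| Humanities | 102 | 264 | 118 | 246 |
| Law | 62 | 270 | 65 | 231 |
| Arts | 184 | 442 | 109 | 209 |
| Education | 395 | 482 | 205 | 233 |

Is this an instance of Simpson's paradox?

No

Humanities: Pool A 102/264 = 38.6%, the domestic pool 118/246 = 48.0% → the domestic pool
Law: Pool A 62/270 = 23.0%, the domestic pool 65/231 = 28.1% → the domestic pool
Arts: Pool A 184/442 = 41.6%, the domestic pool 109/209 = 52.2% → the domestic pool
Education: Pool A 395/482 = 82.0%, the domestic pool 205/233 = 88.0% → the domestic pool
Overall: Pool A 743/1458 = 51.0%, the domestic pool 497/919 = 54.1% → the domestic pool
The domestic pool wins overall and in every department group — no reversal.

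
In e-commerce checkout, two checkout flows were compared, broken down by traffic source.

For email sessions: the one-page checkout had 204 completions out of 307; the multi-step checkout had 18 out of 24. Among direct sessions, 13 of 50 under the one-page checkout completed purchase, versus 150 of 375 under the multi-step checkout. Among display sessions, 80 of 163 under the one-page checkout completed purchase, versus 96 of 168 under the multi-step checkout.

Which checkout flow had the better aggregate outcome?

Email: the one-page checkout 204/307 = 66.4%, the multi-step checkout 18/24 = 75.0% → the multi-step checkout
Direct: the one-page checkout 13/50 = 26.0%, the multi-step checkout 150/375 = 40.0% → the multi-step checkout
Display: the one-page checkout 80/163 = 49.1%, the multi-step checkout 96/168 = 57.1% → the multi-step checkout
Overall: the one-page checkout 297/520 = 57.1%, the multi-step checkout 264/567 = 46.6% → the one-page checkout
(The multi-step checkout wins every traffic group but the one-page checkout wins overall — the multi-step checkout's sessions skew toward the low-rate direct group.)

the one-page checkout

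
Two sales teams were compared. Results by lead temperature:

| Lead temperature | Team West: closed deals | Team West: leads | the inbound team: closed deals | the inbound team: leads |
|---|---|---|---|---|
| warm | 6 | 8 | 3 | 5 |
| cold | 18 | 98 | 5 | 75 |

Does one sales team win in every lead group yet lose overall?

Warm: Team West 6/8 = 75.0%, the inbound team 3/5 = 60.0% → Team West
Cold: Team West 18/98 = 18.4%, the inbound team 5/75 = 6.7% → Team West
Overall: Team West 24/106 = 22.6%, the inbound team 8/80 = 10.0% → Team West
Team West wins overall and in every lead group — no reversal.

No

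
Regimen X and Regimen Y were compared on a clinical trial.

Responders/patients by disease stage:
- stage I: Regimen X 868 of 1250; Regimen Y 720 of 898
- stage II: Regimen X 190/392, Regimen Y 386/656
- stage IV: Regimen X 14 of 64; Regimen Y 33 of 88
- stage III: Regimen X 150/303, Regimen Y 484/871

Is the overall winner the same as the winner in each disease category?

Stage I: Regimen X 868/1250 = 69.4%, Regimen Y 720/898 = 80.2% → Regimen Y
Stage II: Regimen X 190/392 = 48.5%, Regimen Y 386/656 = 58.8% → Regimen Y
Stage IV: Regimen X 14/64 = 21.9%, Regimen Y 33/88 = 37.5% → Regimen Y
Stage III: Regimen X 150/303 = 49.5%, Regimen Y 484/871 = 55.6% → Regimen Y
Overall: Regimen X 1222/2009 = 60.8%, Regimen Y 1623/2513 = 64.6% → Regimen Y
Regimen Y wins overall and in every disease group — no reversal.

Yes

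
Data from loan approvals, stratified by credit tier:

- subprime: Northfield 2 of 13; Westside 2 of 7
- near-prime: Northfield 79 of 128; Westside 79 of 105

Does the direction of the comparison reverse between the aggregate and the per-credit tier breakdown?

Subprime: Northfield 2/13 = 15.4%, Westside 2/7 = 28.6% → Westside
Near-prime: Northfield 79/128 = 61.7%, Westside 79/105 = 75.2% → Westside
Overall: Northfield 81/141 = 57.4%, Westside 81/112 = 72.3% → Westside
Westside wins overall and in every credit group — no reversal.

No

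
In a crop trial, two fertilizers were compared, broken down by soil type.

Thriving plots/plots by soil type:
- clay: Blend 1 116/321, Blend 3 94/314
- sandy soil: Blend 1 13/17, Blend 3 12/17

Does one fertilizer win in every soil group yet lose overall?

Clay: Blend 1 116/321 = 36.1%, Blend 3 94/314 = 29.9% → Blend 1
Sandy soil: Blend 1 13/17 = 76.5%, Blend 3 12/17 = 70.6% → Blend 1
Overall: Blend 1 129/338 = 38.2%, Blend 3 106/331 = 32.0% → Blend 1
Blend 1 wins overall and in every soil group — no reversal.

No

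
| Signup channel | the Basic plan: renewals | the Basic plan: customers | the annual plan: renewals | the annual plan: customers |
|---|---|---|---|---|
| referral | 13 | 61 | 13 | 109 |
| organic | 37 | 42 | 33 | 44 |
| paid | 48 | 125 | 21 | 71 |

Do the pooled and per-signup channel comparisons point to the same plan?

Referral: the Basic plan 13/61 = 21.3%, the annual plan 13/109 = 11.9% → the Basic plan
Organic: the Basic plan 37/42 = 88.1%, the annual plan 33/44 = 75.0% → the Basic plan
Paid: the Basic plan 48/125 = 38.4%, the annual plan 21/71 = 29.6% → the Basic plan
Overall: the Basic plan 98/228 = 43.0%, the annual plan 67/224 = 29.9% → the Basic plan
The Basic plan wins overall and in every signup group — no reversal.

Yes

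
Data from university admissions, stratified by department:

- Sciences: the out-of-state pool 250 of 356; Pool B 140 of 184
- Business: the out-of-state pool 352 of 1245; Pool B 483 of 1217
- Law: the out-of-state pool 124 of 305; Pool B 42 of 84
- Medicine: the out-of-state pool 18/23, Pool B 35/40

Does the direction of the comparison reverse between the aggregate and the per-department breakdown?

No

Sciences: the out-of-state pool 250/356 = 70.2%, Pool B 140/184 = 76.1% → Pool B
Business: the out-of-state pool 352/1245 = 28.3%, Pool B 483/1217 = 39.7% → Pool B
Law: the out-of-state pool 124/305 = 40.7%, Pool B 42/84 = 50.0% → Pool B
Medicine: the out-of-state pool 18/23 = 78.3%, Pool B 35/40 = 87.5% → Pool B
Overall: the out-of-state pool 744/1929 = 38.6%, Pool B 700/1525 = 45.9% → Pool B
Pool B wins overall and in every department group — no reversal.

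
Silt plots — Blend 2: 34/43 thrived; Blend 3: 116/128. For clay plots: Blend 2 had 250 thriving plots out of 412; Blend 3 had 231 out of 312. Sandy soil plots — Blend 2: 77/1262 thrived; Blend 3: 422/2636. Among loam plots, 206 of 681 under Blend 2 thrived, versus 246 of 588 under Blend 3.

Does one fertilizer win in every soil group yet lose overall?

Silt: Blend 2 34/43 = 79.1%, Blend 3 116/128 = 90.6% → Blend 3
Clay: Blend 2 250/412 = 60.7%, Blend 3 231/312 = 74.0% → Blend 3
Sandy soil: Blend 2 77/1262 = 6.1%, Blend 3 422/2636 = 16.0% → Blend 3
Loam: Blend 2 206/681 = 30.2%, Blend 3 246/588 = 41.8% → Blend 3
Overall: Blend 2 567/2398 = 23.6%, Blend 3 1015/3664 = 27.7% → Blend 3
Blend 3 wins overall and in every soil group — no reversal.

No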